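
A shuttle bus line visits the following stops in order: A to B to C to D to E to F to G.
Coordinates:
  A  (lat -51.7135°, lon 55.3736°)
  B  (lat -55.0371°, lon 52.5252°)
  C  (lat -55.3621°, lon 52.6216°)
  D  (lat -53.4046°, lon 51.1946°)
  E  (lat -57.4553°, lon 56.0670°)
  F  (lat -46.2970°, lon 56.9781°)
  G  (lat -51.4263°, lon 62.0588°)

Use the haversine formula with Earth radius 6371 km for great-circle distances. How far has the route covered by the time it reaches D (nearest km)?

688 km

Leg distances:
A→B: 415.0 km  (cumulative 415.0 km)
B→C: 36.7 km  (cumulative 451.6 km)
C→D: 236.5 km  (cumulative 688.1 km)
Cumulative distance at D ≈ 688 km.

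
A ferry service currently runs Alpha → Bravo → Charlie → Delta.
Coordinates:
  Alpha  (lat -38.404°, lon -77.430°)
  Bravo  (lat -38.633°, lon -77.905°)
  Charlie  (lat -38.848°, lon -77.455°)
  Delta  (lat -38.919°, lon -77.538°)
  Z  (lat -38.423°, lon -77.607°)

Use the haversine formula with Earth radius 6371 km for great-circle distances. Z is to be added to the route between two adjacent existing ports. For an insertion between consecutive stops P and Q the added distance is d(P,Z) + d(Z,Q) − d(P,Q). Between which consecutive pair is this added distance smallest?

Added distance for inserting Z between each consecutive pair:
Alpha–Bravo: 1.9 km
Bravo–Charlie: 38.2 km
Charlie–Delta: 93.9 km
Smallest added distance is 1.9 km, inserting between Alpha and Bravo.

between Alpha and Bravo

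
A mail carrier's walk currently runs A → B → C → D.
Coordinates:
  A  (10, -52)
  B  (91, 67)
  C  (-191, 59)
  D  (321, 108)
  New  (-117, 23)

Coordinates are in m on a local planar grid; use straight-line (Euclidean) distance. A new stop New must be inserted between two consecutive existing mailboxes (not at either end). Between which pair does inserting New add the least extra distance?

Added distance for inserting New between each consecutive pair:
A–B: 216.1 m
B–C: 12.8 m
C–D: 14.1 m
Smallest added distance is 12.8 m, inserting between B and C.

between B and C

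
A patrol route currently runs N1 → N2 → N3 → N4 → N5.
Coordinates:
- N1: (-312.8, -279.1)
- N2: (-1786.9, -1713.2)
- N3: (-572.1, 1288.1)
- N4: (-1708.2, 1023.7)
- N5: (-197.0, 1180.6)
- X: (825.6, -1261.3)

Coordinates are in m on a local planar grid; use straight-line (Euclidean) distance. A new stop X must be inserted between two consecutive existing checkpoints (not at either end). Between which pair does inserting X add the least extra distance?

between N1 and N2

Added distance for inserting X between each consecutive pair:
N1–N2: 2098.2 m
N2–N3: 2320.9 m
N3–N4: 5152.9 m
N4–N5: 4540.0 m
Smallest added distance is 2098.2 m, inserting between N1 and N2.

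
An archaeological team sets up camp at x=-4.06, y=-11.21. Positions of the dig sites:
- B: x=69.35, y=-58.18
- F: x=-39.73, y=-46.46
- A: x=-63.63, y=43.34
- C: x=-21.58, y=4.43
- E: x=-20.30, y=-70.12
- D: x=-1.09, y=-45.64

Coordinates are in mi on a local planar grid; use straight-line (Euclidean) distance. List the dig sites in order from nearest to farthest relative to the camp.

Distances from the camp:
C x=-21.58, y=4.43: 23.5 mi
D x=-1.09, y=-45.64: 34.6 mi
F x=-39.73, y=-46.46: 50.1 mi
E x=-20.30, y=-70.12: 61.1 mi
A x=-63.63, y=43.34: 80.8 mi
B x=69.35, y=-58.18: 87.2 mi

C, D, F, E, A, B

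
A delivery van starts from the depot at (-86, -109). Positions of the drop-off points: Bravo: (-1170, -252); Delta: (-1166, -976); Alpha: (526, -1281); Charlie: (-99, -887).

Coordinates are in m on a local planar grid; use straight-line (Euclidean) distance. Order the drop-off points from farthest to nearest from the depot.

Delta, Alpha, Bravo, Charlie

Distance from the depot at (-86, -109) to each:
Delta (-1166, -976): 1385.0 m
Alpha (526, -1281): 1322.2 m
Bravo (-1170, -252): 1093.4 m
Charlie (-99, -887): 778.1 m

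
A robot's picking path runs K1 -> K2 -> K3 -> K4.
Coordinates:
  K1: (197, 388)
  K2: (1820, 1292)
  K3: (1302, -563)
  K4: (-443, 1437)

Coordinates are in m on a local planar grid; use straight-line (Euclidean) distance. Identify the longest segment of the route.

Leg distances:
K1→K2: 1857.8 m
K2→K3: 1926.0 m
K3→K4: 2654.2 m
The longest leg is K3–K4 at 2654.2 m.

K3–K4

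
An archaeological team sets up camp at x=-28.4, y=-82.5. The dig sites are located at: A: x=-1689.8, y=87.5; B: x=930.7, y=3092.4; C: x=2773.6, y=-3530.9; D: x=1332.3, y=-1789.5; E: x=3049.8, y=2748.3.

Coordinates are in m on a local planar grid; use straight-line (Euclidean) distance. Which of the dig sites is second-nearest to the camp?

D

Distances from the camp (x=-28.4, y=-82.5):
A: 1670.1 m
D: 2183.0 m
B: 3316.6 m
E: 4182.0 m
C: 4443.3 m
The second-nearest is D at 2183.0 m.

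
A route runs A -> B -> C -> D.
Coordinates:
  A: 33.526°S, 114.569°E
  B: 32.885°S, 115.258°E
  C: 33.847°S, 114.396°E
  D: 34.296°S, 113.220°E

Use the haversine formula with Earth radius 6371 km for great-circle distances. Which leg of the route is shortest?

Leg distances:
A→B: 95.9 km
B→C: 133.6 km
C→D: 119.3 km
The shortest leg is A–B at 95.9 km.

A–B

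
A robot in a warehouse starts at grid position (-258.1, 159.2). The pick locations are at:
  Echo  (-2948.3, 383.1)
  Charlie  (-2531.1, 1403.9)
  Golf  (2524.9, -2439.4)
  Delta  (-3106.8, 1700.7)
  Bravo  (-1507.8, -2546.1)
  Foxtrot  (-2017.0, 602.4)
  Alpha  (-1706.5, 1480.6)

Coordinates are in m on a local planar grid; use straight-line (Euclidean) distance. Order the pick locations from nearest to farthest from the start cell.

Distances from the start cell:
Foxtrot (-2017.0, 602.4): 1813.9 m
Alpha (-1706.5, 1480.6): 1960.6 m
Charlie (-2531.1, 1403.9): 2591.5 m
Echo (-2948.3, 383.1): 2699.5 m
Bravo (-1507.8, -2546.1): 2980.0 m
Delta (-3106.8, 1700.7): 3239.0 m
Golf (2524.9, -2439.4): 3807.6 m

Foxtrot, Alpha, Charlie, Echo, Bravo, Delta, Golf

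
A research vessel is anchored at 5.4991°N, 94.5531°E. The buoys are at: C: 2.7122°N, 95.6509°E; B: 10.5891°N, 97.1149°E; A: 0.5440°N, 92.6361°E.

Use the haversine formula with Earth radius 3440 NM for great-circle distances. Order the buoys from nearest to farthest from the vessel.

C, A, B

Computing each great-circle distance from 5.4991°N, 94.5531°E:
C 2.7122°N, 95.6509°E: 179.8 NM
A 0.5440°N, 92.6361°E: 318.9 NM
B 10.5891°N, 97.1149°E: 341.4 NM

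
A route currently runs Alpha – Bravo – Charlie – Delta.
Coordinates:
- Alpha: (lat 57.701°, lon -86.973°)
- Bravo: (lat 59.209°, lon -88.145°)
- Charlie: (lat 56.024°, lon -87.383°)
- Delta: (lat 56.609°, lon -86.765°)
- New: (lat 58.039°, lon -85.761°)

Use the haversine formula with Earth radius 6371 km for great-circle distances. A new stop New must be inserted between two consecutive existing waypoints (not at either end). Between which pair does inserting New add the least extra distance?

between Bravo and Charlie

Added distance for inserting New between each consecutive pair:
Alpha–Bravo: 89.6 km
Bravo–Charlie: 77.2 km
Charlie–Delta: 339.2 km
Smallest added distance is 77.2 km, inserting between Bravo and Charlie.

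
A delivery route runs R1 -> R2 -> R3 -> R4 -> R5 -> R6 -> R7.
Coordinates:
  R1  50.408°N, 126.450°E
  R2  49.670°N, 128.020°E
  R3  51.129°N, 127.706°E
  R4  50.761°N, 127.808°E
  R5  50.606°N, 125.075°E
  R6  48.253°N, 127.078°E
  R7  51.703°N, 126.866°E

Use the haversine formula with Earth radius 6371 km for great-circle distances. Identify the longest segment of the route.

Leg distances:
R1→R2: 138.9 km
R2→R3: 163.8 km
R3→R4: 41.5 km
R4→R5: 193.3 km
R5→R6: 299.0 km
R6→R7: 383.9 km
The longest leg is R6–R7 at 383.9 km.

R6–R7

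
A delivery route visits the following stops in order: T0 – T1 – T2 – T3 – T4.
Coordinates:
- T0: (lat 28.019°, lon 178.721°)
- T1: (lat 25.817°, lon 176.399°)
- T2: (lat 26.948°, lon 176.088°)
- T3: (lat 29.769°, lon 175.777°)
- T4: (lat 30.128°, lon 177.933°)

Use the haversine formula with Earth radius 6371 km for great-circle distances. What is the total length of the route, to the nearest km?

992 km

Leg distances:
T0→T1: 336.1 km  (cumulative 336.1 km)
T1→T2: 129.5 km  (cumulative 465.6 km)
T2→T3: 315.2 km  (cumulative 780.7 km)
T3→T4: 211.5 km  (cumulative 992.3 km)
Total route length ≈ 992 km.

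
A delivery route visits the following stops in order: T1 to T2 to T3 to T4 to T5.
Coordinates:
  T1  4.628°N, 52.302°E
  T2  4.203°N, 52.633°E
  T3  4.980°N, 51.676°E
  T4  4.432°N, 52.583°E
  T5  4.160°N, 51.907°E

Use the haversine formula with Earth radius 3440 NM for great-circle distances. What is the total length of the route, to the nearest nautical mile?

213 NM

Leg distances:
T1→T2: 32.3 NM  (cumulative 32.3 NM)
T2→T3: 73.9 NM  (cumulative 106.2 NM)
T3→T4: 63.5 NM  (cumulative 169.6 NM)
T4→T5: 43.6 NM  (cumulative 213.3 NM)
Total route length ≈ 213 NM.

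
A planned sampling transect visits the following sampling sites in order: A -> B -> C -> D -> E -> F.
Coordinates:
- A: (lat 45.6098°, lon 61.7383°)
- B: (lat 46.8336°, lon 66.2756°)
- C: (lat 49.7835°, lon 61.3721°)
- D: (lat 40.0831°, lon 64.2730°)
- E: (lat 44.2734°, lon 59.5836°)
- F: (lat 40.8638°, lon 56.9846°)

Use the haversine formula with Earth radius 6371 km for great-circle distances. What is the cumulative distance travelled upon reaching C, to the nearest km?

Leg distances:
A→B: 374.6 km  (cumulative 374.6 km)
B→C: 488.8 km  (cumulative 863.4 km)
Cumulative distance at C ≈ 863 km.

863 km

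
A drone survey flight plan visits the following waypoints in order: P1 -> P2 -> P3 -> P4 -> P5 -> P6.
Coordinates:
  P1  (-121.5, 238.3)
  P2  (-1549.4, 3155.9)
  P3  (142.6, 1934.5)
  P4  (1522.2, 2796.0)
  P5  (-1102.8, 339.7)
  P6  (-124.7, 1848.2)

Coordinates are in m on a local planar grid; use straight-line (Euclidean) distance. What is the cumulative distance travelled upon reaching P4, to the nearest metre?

Leg distances:
P1→P2: 3248.3 m  (cumulative 3248.3 m)
P2→P3: 2086.8 m  (cumulative 5335.1 m)
P3→P4: 1626.5 m  (cumulative 6961.6 m)
Cumulative distance at P4 ≈ 6962 m.

6962 m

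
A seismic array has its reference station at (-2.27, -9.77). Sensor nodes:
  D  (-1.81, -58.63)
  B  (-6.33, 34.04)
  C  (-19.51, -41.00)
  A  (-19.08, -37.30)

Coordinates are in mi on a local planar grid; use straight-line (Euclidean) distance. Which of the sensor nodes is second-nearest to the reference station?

C

Distance to each, sorted:
A: 32.3 mi
C: 35.7 mi
B: 44.0 mi
D: 48.9 mi
The second-nearest is C at 35.7 mi.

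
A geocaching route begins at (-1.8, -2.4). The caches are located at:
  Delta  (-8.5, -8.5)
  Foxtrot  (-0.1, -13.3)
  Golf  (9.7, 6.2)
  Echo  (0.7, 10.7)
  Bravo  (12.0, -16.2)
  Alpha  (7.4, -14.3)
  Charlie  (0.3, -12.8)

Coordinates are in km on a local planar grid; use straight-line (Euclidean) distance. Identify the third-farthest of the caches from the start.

Golf

Distance to each, sorted:
Bravo: 19.5 km
Alpha: 15.0 km
Golf: 14.4 km
Echo: 13.3 km
Foxtrot: 11.0 km
Charlie: 10.6 km
Delta: 9.1 km
The third-farthest is Golf at 14.4 km.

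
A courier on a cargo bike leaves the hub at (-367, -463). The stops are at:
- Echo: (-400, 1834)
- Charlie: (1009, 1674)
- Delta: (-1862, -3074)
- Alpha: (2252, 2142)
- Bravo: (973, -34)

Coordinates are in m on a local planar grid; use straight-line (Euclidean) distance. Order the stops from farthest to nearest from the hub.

Alpha, Delta, Charlie, Echo, Bravo

Distance from the hub at (-367, -463) to each:
Alpha (2252, 2142): 3693.9 m
Delta (-1862, -3074): 3008.7 m
Charlie (1009, 1674): 2541.7 m
Echo (-400, 1834): 2297.2 m
Bravo (973, -34): 1407.0 m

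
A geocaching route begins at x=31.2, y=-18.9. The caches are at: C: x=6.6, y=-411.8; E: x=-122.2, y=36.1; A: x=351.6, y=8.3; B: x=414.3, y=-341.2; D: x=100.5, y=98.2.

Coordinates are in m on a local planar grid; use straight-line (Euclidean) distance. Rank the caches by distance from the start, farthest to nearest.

Computing each straight-line distance from x=31.2, y=-18.9:
B x=414.3, y=-341.2: 500.6 m
C x=6.6, y=-411.8: 393.7 m
A x=351.6, y=8.3: 321.6 m
E x=-122.2, y=36.1: 163.0 m
D x=100.5, y=98.2: 136.1 m

B, C, A, E, D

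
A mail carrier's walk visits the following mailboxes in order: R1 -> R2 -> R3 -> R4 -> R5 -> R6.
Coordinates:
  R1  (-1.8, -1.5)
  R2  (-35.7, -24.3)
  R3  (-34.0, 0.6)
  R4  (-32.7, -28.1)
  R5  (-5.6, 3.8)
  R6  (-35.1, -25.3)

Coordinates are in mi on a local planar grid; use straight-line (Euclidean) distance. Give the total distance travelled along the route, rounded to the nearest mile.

178 mi

Leg distances:
R1→R2: 40.9 mi  (cumulative 40.9 mi)
R2→R3: 25.0 mi  (cumulative 65.8 mi)
R3→R4: 28.7 mi  (cumulative 94.5 mi)
R4→R5: 41.9 mi  (cumulative 136.4 mi)
R5→R6: 41.4 mi  (cumulative 177.8 mi)
Total route length ≈ 178 mi.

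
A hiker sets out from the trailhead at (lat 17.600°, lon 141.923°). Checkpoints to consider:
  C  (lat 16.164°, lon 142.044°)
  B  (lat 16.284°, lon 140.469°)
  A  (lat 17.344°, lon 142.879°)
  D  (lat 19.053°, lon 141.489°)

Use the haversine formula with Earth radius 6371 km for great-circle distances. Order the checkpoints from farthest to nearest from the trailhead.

Computing each great-circle distance from (lat 17.600°, lon 141.923°):
B (lat 16.284°, lon 140.469°): 212.9 km
D (lat 19.053°, lon 141.489°): 167.9 km
C (lat 16.164°, lon 142.044°): 160.2 km
A (lat 17.344°, lon 142.879°): 105.3 km

B, D, C, A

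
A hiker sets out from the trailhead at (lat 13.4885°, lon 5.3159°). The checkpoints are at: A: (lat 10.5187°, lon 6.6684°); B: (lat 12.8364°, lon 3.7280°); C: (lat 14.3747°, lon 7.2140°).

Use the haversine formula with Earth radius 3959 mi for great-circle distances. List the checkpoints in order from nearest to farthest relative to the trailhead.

B, C, A

Computing each great-circle distance from (lat 13.4885°, lon 5.3159°):
B (lat 12.8364°, lon 3.7280°): 115.9 mi
C (lat 14.3747°, lon 7.2140°): 141.3 mi
A (lat 10.5187°, lon 6.6684°): 224.6 mi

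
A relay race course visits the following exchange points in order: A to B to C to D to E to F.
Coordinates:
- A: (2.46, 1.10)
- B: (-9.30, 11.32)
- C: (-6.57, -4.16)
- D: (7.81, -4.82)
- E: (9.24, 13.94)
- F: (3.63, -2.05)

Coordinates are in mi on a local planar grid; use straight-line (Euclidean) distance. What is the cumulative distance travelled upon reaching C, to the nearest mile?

Leg distances:
A→B: 15.6 mi  (cumulative 15.6 mi)
B→C: 15.7 mi  (cumulative 31.3 mi)
Cumulative distance at C ≈ 31 mi.

31 mi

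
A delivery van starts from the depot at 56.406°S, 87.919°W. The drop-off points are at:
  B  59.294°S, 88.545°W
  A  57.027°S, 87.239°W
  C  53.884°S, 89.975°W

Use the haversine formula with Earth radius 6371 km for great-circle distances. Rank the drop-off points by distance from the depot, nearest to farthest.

Distance from the depot at 56.406°S, 87.919°W to each:
A 57.027°S, 87.239°W: 80.6 km
C 53.884°S, 89.975°W: 309.3 km
B 59.294°S, 88.545°W: 323.3 km

A, C, B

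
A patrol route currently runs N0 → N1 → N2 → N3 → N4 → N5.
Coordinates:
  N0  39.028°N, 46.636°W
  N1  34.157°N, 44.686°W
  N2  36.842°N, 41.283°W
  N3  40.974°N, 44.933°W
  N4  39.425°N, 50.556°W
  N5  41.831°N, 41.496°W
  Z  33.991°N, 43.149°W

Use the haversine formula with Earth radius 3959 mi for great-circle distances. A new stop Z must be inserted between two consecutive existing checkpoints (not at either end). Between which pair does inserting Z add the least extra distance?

Added distance for inserting Z between each consecutive pair:
N0–N1: 133.4 mi
N1–N2: 45.4 mi
N2–N3: 369.2 mi
N3–N4: 732.7 mi
N4–N5: 601.9 mi
Smallest added distance is 45.4 mi, inserting between N1 and N2.

between N1 and N2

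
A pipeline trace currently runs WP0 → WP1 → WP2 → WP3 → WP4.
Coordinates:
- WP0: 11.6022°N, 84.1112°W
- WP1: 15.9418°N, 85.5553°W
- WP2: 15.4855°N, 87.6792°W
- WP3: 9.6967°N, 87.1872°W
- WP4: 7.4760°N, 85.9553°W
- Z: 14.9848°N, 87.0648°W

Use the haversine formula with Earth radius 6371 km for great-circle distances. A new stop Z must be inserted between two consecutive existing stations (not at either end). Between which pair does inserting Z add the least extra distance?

Added distance for inserting Z between each consecutive pair:
WP0–WP1: 180.1 km
WP1–WP2: 47.0 km
WP2–WP3: 28.5 km
WP3–WP4: 1150.2 km
Smallest added distance is 28.5 km, inserting between WP2 and WP3.

between WP2 and WP3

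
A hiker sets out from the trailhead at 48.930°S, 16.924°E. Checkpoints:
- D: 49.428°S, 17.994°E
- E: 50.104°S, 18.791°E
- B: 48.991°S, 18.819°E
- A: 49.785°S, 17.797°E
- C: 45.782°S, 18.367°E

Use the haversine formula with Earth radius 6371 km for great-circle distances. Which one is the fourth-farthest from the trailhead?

Distance to each, sorted:
C: 366.5 km
E: 187.6 km
B: 138.5 km
A: 114.2 km
D: 95.5 km
The fourth-farthest is A at 114.2 km.

A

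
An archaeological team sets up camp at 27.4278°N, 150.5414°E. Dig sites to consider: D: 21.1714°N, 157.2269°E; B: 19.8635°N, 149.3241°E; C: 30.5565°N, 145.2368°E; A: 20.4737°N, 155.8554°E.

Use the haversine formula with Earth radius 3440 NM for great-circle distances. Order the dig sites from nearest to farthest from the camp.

Distances from the camp:
C 30.5565°N, 145.2368°E: 335.9 NM
B 19.8635°N, 149.3241°E: 459.1 NM
A 20.4737°N, 155.8554°E: 509.1 NM
D 21.1714°N, 157.2269°E: 524.1 NM

C, B, A, D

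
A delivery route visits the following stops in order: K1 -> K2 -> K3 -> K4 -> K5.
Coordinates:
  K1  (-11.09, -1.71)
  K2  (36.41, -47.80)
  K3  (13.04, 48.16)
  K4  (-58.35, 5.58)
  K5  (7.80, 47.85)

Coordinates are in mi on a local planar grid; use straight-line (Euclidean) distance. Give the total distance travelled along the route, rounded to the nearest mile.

327 mi

Leg distances:
K1→K2: 66.2 mi  (cumulative 66.2 mi)
K2→K3: 98.8 mi  (cumulative 165.0 mi)
K3→K4: 83.1 mi  (cumulative 248.1 mi)
K4→K5: 78.5 mi  (cumulative 326.6 mi)
Total route length ≈ 327 mi.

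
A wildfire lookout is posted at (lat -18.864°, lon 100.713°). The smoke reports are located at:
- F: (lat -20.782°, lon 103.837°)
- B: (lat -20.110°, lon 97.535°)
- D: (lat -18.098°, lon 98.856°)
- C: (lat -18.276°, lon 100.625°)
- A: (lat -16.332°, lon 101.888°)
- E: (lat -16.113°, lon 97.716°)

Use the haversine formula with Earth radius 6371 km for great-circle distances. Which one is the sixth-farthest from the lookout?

C

Distances from the lookout ((lat -18.864°, lon 100.713°)):
E: 441.1 km
F: 390.2 km
B: 360.8 km
A: 307.9 km
D: 213.6 km
C: 66.0 km
The sixth-farthest is C at 66.0 km.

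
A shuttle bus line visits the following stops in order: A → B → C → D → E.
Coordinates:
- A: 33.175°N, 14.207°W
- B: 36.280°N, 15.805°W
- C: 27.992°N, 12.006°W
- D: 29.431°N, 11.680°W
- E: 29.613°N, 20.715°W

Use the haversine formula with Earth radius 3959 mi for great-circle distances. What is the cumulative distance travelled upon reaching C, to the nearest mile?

Leg distances:
A→B: 232.9 mi  (cumulative 232.9 mi)
B→C: 614.1 mi  (cumulative 847.1 mi)
Cumulative distance at C ≈ 847 mi.

847 mi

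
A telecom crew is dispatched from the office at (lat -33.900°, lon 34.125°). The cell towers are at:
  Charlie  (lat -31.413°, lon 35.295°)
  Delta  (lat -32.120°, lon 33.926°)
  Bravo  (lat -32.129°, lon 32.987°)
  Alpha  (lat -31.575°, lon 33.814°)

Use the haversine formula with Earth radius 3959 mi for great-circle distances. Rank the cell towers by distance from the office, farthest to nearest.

Distances from the office:
Charlie (lat -31.413°, lon 35.295°): 184.8 mi
Alpha (lat -31.575°, lon 33.814°): 161.7 mi
Bravo (lat -32.129°, lon 32.987°): 139.0 mi
Delta (lat -32.120°, lon 33.926°): 123.5 mi

Charlie, Alpha, Bravo, Delta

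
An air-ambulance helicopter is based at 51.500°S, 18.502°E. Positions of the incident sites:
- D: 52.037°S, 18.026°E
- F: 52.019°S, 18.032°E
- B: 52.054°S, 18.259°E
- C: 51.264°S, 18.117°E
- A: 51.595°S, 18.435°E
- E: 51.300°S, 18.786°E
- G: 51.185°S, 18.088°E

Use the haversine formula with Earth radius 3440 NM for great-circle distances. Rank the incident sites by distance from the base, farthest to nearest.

D, F, B, G, C, E, A

Distance from the base at 51.500°S, 18.502°E to each:
D 52.037°S, 18.026°E: 36.8 NM
F 52.019°S, 18.032°E: 35.7 NM
B 52.054°S, 18.259°E: 34.5 NM
G 51.185°S, 18.088°E: 24.5 NM
C 51.264°S, 18.117°E: 20.2 NM
E 51.300°S, 18.786°E: 16.0 NM
A 51.595°S, 18.435°E: 6.2 NM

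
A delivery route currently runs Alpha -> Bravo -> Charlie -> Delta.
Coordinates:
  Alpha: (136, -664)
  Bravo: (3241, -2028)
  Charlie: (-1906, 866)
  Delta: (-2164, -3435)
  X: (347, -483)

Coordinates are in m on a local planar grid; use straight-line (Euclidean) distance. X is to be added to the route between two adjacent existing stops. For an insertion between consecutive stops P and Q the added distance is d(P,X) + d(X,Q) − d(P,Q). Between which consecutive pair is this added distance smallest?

Added distance for inserting X between each consecutive pair:
Alpha–Bravo: 167.2 m
Bravo–Charlie: 1.8 m
Charlie–Delta: 2192.7 m
Smallest added distance is 1.8 m, inserting between Bravo and Charlie.

between Bravo and Charlie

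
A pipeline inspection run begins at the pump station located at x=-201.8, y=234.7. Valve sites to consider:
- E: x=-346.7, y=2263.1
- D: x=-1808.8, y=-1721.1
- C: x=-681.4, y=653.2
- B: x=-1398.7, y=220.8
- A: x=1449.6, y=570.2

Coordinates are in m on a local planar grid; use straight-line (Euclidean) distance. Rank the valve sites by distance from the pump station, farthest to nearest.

Distance from the pump station at x=-201.8, y=234.7 to each:
D x=-1808.8, y=-1721.1: 2531.3 m
E x=-346.7, y=2263.1: 2033.6 m
A x=1449.6, y=570.2: 1685.1 m
B x=-1398.7, y=220.8: 1197.0 m
C x=-681.4, y=653.2: 636.5 m

D, E, A, B, C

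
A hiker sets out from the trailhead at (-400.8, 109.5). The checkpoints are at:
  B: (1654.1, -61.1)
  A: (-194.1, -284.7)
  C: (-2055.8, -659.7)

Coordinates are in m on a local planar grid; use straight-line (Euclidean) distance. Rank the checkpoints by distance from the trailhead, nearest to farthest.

A, C, B

Distance from the trailhead at (-400.8, 109.5) to each:
A (-194.1, -284.7): 445.1 m
C (-2055.8, -659.7): 1825.0 m
B (1654.1, -61.1): 2062.0 m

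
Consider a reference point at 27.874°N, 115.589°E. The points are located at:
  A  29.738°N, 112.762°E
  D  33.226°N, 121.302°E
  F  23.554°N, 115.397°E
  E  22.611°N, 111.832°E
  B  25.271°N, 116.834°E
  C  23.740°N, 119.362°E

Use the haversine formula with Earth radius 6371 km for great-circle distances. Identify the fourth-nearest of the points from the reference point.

C

Distance to each, sorted:
B: 314.8 km
A: 344.7 km
F: 480.7 km
C: 594.8 km
E: 696.5 km
D: 808.0 km
The fourth-nearest is C at 594.8 km.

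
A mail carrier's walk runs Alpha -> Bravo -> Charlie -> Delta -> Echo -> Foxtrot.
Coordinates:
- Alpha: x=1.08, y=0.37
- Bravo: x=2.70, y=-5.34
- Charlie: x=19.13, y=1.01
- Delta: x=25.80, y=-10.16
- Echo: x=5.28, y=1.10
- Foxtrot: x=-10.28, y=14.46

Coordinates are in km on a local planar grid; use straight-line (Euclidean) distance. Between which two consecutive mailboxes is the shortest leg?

Alpha–Bravo

Leg distances:
Alpha→Bravo: 5.9 km
Bravo→Charlie: 17.6 km
Charlie→Delta: 13.0 km
Delta→Echo: 23.4 km
Echo→Foxtrot: 20.5 km
The shortest leg is Alpha–Bravo at 5.9 km.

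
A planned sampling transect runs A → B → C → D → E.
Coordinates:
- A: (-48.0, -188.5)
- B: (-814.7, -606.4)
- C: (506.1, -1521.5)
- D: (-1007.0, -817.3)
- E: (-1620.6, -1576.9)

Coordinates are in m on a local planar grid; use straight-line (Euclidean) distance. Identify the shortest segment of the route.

Leg distances:
A→B: 873.2 m
B→C: 1606.8 m
C→D: 1668.9 m
D→E: 976.5 m
The shortest leg is A–B at 873.2 m.

A–B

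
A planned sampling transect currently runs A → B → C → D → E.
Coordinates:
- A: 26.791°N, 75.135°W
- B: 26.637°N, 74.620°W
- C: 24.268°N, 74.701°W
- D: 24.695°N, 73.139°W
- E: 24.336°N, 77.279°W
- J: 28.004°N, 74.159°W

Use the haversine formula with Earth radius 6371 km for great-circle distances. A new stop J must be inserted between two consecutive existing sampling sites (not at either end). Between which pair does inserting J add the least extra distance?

Added distance for inserting J between each consecutive pair:
A–B: 270.5 km
B–C: 314.1 km
C–D: 635.6 km
D–E: 474.1 km
Smallest added distance is 270.5 km, inserting between A and B.

between A and B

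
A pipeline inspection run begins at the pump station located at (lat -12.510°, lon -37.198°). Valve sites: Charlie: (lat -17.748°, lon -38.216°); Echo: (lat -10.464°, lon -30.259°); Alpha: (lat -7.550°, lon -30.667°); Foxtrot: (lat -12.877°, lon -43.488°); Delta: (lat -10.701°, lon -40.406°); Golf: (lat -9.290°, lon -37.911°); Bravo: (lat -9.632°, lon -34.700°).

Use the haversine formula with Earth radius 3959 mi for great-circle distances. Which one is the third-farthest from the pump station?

Foxtrot

Distances from the pump station ((lat -12.510°, lon -37.198°)):
Alpha: 561.1 mi
Echo: 490.6 mi
Foxtrot: 424.7 mi
Charlie: 368.2 mi
Bravo: 261.2 mi
Delta: 250.5 mi
Golf: 227.7 mi
The third-farthest is Foxtrot at 424.7 mi.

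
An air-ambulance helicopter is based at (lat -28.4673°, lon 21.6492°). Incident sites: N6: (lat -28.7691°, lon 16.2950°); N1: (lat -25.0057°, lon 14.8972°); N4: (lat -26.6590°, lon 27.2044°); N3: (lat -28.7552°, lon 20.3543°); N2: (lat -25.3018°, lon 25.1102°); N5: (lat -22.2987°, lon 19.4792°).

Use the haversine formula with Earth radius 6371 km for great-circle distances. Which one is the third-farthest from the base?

Distance to each, sorted:
N1: 772.9 km
N5: 719.7 km
N4: 583.3 km
N6: 523.7 km
N2: 491.6 km
N3: 130.4 km
The third-farthest is N4 at 583.3 km.

N4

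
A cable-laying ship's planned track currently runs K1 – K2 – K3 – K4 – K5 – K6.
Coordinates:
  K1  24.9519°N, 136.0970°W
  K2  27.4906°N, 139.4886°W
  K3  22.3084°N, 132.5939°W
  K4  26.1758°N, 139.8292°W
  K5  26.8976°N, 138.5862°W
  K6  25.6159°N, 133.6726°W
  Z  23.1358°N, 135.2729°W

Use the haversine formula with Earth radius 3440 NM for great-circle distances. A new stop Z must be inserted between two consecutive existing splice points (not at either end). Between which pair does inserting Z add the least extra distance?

Added distance for inserting Z between each consecutive pair:
K1–K2: 227.5 NM
K2–K3: 16.4 NM
K3–K4: 5.8 NM
K4–K5: 517.7 NM
K5–K6: 186.1 NM
Smallest added distance is 5.8 NM, inserting between K3 and K4.

between K3 and K4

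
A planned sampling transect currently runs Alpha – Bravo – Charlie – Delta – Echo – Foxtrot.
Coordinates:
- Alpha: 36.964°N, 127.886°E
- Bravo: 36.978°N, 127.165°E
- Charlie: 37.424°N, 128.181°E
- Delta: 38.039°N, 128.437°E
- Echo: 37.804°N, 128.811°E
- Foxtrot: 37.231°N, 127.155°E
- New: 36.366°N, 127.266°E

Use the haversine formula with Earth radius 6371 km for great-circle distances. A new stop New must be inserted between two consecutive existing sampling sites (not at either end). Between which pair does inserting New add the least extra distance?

Added distance for inserting New between each consecutive pair:
Alpha–Bravo: 91.1 km
Bravo–Charlie: 108.9 km
Charlie–Delta: 284.0 km
Delta–Echo: 381.6 km
Echo–Foxtrot: 147.9 km
Smallest added distance is 91.1 km, inserting between Alpha and Bravo.

between Alpha and Bravo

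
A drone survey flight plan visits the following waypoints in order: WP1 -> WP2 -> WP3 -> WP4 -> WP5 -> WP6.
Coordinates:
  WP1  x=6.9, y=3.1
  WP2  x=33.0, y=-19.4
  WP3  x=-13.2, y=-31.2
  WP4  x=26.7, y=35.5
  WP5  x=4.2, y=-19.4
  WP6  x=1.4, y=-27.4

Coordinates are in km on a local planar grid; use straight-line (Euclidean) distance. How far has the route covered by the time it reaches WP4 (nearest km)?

Leg distances:
WP1→WP2: 34.5 km  (cumulative 34.5 km)
WP2→WP3: 47.7 km  (cumulative 82.1 km)
WP3→WP4: 77.7 km  (cumulative 159.9 km)
Cumulative distance at WP4 ≈ 160 km.

160 km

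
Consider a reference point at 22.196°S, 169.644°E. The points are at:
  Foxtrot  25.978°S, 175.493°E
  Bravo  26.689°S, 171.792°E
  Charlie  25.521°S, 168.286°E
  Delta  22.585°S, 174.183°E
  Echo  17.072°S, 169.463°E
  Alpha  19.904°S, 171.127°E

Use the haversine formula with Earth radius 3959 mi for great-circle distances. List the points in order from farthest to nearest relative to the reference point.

Distances from the reference point:
Foxtrot 25.978°S, 175.493°E: 452.0 mi
Echo 17.072°S, 169.463°E: 354.3 mi
Bravo 26.689°S, 171.792°E: 338.6 mi
Delta 22.585°S, 174.183°E: 291.2 mi
Charlie 25.521°S, 168.286°E: 245.2 mi
Alpha 19.904°S, 171.127°E: 185.0 mi

Foxtrot, Echo, Bravo, Delta, Charlie, Alpha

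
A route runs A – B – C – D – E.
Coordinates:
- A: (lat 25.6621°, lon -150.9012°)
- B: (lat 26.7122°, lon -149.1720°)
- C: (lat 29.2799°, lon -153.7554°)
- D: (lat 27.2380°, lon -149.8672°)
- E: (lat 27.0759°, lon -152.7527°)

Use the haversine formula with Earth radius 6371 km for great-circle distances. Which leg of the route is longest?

Leg distances:
A→B: 208.3 km
B→C: 532.9 km
C→D: 443.3 km
D→E: 286.0 km
The longest leg is B–C at 532.9 km.

B–C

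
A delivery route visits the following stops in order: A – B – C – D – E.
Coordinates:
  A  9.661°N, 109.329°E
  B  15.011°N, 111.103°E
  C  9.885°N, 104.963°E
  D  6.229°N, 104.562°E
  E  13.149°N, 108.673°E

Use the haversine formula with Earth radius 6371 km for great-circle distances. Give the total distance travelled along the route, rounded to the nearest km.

2803 km

Leg distances:
A→B: 625.3 km  (cumulative 625.3 km)
B→C: 876.9 km  (cumulative 1502.2 km)
C→D: 408.9 km  (cumulative 1911.1 km)
D→E: 891.5 km  (cumulative 2802.7 km)
Total route length ≈ 2803 km.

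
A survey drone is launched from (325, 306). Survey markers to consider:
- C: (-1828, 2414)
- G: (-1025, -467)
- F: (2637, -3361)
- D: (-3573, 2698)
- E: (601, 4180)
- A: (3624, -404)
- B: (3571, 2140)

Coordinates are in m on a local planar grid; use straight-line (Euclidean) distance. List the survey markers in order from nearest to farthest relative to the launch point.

Distances from the launch point:
G (-1025, -467): 1555.6 m
C (-1828, 2414): 3013.2 m
A (3624, -404): 3374.5 m
B (3571, 2140): 3728.3 m
E (601, 4180): 3883.8 m
F (2637, -3361): 4335.0 m
D (-3573, 2698): 4573.4 m

G, C, A, B, E, F, D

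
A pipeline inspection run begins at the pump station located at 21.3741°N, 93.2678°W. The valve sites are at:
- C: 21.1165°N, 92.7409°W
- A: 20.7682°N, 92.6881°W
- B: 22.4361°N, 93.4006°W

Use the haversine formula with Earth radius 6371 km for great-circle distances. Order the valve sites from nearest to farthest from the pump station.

C, A, B

Distances from the pump station:
C 21.1165°N, 92.7409°W: 61.7 km
A 20.7682°N, 92.6881°W: 90.3 km
B 22.4361°N, 93.4006°W: 118.9 km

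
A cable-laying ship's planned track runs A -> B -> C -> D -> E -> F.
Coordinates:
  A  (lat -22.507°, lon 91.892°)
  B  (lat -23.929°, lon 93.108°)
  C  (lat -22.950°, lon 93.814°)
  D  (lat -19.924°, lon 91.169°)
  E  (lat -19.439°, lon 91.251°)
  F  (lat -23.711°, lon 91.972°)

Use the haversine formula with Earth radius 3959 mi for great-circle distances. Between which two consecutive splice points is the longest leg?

E–F

Leg distances:
A→B: 125.0 mi
B→C: 81.1 mi
C→D: 269.5 mi
D→E: 33.9 mi
E→F: 298.8 mi
The longest leg is E–F at 298.8 mi.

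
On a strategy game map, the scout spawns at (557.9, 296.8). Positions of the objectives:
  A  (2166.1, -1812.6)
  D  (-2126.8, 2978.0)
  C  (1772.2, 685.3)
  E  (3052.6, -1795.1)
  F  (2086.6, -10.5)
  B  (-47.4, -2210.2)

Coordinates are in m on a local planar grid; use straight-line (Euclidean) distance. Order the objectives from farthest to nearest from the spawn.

D, E, A, B, F, C

Distance from the spawn at (557.9, 296.8) to each:
D (-2126.8, 2978.0): 3794.3 m
E (3052.6, -1795.1): 3255.7 m
A (2166.1, -1812.6): 2652.5 m
B (-47.4, -2210.2): 2579.0 m
F (2086.6, -10.5): 1559.3 m
C (1772.2, 685.3): 1274.9 m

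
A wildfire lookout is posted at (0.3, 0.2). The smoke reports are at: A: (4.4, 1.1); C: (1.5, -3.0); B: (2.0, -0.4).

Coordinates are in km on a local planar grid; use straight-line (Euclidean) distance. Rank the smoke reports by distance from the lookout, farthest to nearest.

A, C, B

Computing each straight-line distance from (0.3, 0.2):
A (4.4, 1.1): 4.2 km
C (1.5, -3.0): 3.4 km
B (2.0, -0.4): 1.8 km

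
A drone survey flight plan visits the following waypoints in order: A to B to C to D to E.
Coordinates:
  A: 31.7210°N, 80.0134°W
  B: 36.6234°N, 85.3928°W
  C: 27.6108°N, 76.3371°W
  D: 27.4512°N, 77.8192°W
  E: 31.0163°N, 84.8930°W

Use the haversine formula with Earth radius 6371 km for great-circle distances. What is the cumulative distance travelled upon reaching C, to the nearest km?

Leg distances:
A→B: 736.0 km  (cumulative 736.0 km)
B→C: 1314.5 km  (cumulative 2050.5 km)
Cumulative distance at C ≈ 2050 km.

2050 km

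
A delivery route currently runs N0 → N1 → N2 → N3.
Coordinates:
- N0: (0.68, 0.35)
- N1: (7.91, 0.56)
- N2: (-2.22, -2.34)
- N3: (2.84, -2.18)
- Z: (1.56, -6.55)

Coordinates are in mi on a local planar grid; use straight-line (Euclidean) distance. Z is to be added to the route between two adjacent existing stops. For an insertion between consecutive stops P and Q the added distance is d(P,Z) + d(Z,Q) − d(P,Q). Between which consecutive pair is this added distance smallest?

Added distance for inserting Z between each consecutive pair:
N0–N1: 9.3 mi
N1–N2: 4.7 mi
N2–N3: 5.1 mi
Smallest added distance is 4.7 mi, inserting between N1 and N2.

between N1 and N2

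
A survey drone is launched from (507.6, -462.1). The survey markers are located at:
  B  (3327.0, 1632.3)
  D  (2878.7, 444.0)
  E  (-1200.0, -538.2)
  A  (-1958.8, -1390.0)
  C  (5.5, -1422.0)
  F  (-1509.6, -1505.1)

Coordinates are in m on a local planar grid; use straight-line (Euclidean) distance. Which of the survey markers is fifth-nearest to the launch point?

Distance to each, sorted:
C: 1083.3 m
E: 1709.3 m
F: 2270.9 m
D: 2538.3 m
A: 2635.2 m
B: 3512.2 m
The fifth-nearest is A at 2635.2 m.

A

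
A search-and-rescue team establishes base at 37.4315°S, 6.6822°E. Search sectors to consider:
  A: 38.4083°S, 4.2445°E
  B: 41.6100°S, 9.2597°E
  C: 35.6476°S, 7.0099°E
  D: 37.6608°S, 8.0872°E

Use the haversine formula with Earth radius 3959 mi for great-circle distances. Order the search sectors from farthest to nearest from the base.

Distance from the base at 37.4315°S, 6.6822°E to each:
B 41.6100°S, 9.2597°E: 319.7 mi
A 38.4083°S, 4.2445°E: 149.0 mi
C 35.6476°S, 7.0099°E: 124.6 mi
D 37.6608°S, 8.0872°E: 78.6 mi

B, A, C, D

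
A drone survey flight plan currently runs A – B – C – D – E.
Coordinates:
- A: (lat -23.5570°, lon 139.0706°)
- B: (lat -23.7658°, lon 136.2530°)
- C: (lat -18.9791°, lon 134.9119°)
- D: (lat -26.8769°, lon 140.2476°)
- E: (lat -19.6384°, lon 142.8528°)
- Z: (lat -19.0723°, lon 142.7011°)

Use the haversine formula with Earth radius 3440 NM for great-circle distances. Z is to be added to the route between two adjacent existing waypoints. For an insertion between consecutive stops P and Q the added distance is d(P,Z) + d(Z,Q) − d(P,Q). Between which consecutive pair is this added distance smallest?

Added distance for inserting Z between each consecutive pair:
A–B: 639.1 NM
B–C: 602.5 NM
C–D: 371.6 NM
D–E: 65.1 NM
Smallest added distance is 65.1 NM, inserting between D and E.

between D and E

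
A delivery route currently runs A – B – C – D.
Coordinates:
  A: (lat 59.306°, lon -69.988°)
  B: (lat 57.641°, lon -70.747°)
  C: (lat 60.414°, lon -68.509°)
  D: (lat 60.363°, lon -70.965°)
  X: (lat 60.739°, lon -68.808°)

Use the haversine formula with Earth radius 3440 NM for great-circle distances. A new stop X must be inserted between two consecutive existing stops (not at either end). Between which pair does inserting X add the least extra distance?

Added distance for inserting X between each consecutive pair:
A–B: 185.6 NM
B–C: 36.5 NM
C–D: 16.0 NM
Smallest added distance is 16.0 NM, inserting between C and D.

between C and D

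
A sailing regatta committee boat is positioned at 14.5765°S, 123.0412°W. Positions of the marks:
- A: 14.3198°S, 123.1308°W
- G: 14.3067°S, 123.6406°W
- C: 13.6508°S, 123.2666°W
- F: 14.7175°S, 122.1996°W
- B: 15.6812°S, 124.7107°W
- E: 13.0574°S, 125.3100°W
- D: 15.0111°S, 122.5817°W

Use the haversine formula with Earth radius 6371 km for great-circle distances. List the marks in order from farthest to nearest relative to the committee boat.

Distances from the committee boat:
E 13.0574°S, 125.3100°W: 297.6 km
B 15.6812°S, 124.7107°W: 217.3 km
C 13.6508°S, 123.2666°W: 105.8 km
F 14.7175°S, 122.1996°W: 91.9 km
G 14.3067°S, 123.6406°W: 71.2 km
D 15.0111°S, 122.5817°W: 69.1 km
A 14.3198°S, 123.1308°W: 30.1 km

E, B, C, F, G, D, A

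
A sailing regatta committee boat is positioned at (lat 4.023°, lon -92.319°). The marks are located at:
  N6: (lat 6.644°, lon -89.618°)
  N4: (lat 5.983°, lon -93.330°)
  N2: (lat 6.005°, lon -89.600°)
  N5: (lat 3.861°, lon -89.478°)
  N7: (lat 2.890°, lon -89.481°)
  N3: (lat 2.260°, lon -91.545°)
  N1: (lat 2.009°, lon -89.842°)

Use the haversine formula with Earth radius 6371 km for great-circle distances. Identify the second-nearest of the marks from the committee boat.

Distance to each, sorted:
N3: 214.0 km
N4: 245.0 km
N5: 315.7 km
N7: 339.3 km
N1: 354.7 km
N2: 373.2 km
N6: 417.5 km
The second-nearest is N4 at 245.0 km.

N4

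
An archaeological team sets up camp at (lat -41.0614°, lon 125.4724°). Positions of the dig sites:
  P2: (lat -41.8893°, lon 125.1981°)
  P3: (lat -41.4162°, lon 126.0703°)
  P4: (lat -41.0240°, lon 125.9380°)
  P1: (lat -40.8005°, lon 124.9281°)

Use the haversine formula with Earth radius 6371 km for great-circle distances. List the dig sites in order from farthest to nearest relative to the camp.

P2, P3, P1, P4

Computing each great-circle distance from (lat -41.0614°, lon 125.4724°):
P2 (lat -41.8893°, lon 125.1981°): 94.9 km
P3 (lat -41.4162°, lon 126.0703°): 63.7 km
P1 (lat -40.8005°, lon 124.9281°): 54.2 km
P4 (lat -41.0240°, lon 125.9380°): 39.3 km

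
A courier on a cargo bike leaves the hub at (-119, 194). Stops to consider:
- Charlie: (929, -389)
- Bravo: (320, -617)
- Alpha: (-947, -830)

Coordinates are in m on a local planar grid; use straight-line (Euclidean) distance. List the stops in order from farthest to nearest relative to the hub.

Distances from the hub:
Alpha (-947, -830): 1316.9 m
Charlie (929, -389): 1199.2 m
Bravo (320, -617): 922.2 m

Alpha, Charlie, Bravo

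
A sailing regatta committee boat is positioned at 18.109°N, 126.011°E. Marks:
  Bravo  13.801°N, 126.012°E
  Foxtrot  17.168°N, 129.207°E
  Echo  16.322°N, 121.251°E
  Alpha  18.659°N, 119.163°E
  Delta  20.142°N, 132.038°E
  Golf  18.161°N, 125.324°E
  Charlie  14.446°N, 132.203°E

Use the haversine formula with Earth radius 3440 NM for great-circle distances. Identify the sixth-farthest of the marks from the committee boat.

Foxtrot

Distances from the committee boat (18.109°N, 126.011°E):
Charlie: 419.1 NM
Alpha: 391.5 NM
Delta: 363.0 NM
Echo: 293.3 NM
Bravo: 258.6 NM
Foxtrot: 191.4 NM
Golf: 39.3 NM
The sixth-farthest is Foxtrot at 191.4 NM.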